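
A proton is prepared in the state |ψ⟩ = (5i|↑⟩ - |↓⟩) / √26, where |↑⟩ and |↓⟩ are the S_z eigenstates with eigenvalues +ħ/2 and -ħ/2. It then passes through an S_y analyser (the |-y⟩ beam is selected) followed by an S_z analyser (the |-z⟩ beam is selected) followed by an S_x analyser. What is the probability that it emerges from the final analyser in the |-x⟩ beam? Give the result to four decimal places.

First analyser (S_y): P(|-y⟩) = |⟨-y|ψ⟩|² = 16/52.
After stage 1 the state is |-y⟩; P(|-z⟩) = |⟨-z|-y⟩|² = 1/2.
After stage 2 the state is |-z⟩; P(|-x⟩) = |⟨-x|-z⟩|² = 1/2.
Joint probability = 16/52 × 1/2 × 1/2 = 0.0769.

0.0769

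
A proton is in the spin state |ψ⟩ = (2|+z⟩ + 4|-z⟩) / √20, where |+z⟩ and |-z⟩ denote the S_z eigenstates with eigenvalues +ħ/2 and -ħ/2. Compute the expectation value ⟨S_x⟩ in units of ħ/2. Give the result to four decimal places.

0.8000

⟨σ_x⟩ = 2 Re(a* b)/(|a|²+|b|²) with a = 2, b = 4.
a* b = 8, so ⟨σ_x⟩ = 16/20.
⟨S_x⟩ = (ħ/2)·⟨σ_x⟩.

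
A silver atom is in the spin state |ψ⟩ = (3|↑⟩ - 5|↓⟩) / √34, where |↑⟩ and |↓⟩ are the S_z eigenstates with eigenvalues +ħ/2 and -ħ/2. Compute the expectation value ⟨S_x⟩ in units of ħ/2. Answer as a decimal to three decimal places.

⟨σ_x⟩ = 2 Re(a* b)/(|a|²+|b|²) with a = 3, b = -5.
a* b = -15, so ⟨σ_x⟩ = -30/34.
⟨S_x⟩ = (ħ/2)·⟨σ_x⟩.

-0.882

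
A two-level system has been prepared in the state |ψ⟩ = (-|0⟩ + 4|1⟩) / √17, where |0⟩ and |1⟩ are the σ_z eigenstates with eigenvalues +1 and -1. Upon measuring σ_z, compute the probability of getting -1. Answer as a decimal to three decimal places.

The -1 outcome corresponds to |1⟩. Its amplitude in |ψ⟩ is 4/√17.
P = |4|² / 17 = 16/17.

0.941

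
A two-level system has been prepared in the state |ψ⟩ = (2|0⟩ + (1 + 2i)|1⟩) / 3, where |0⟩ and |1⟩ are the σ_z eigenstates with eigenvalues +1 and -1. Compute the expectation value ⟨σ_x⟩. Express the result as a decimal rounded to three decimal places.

0.444

⟨σ_x⟩ = 2 Re(a* b)/(|a|²+|b|²) with a = 2, b = (1 + 2i).
a* b = (2 + 4i), so ⟨σ_x⟩ = 4/9.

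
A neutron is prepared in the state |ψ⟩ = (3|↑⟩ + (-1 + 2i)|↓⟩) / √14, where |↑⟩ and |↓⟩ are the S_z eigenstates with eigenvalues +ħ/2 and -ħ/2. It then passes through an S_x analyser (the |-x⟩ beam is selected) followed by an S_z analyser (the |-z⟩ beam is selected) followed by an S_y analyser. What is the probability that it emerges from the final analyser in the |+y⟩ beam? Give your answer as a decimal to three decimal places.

0.179

First analyser (S_x): P(|-x⟩) = |⟨-x|ψ⟩|² = 20/28.
After stage 1 the state is |-x⟩; P(|-z⟩) = |⟨-z|-x⟩|² = 1/2.
After stage 2 the state is |-z⟩; P(|+y⟩) = |⟨+y|-z⟩|² = 1/2.
Joint probability = 20/28 × 1/2 × 1/2 = 0.179.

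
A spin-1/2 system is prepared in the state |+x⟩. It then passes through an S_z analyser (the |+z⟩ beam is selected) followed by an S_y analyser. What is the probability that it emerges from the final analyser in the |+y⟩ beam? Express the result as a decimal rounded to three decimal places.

First analyser (S_z): from |+x⟩, P(|+z⟩) = 1/2.
After stage 1 the state is |+z⟩; P(|+y⟩) = |⟨+y|+z⟩|² = 1/2.
Joint probability = 1/2 × 1/2 = 0.250.

0.250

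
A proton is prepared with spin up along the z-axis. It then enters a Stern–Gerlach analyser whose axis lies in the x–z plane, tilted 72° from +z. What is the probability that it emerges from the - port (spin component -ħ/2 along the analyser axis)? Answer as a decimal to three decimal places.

For spin-½, the probability of finding spin-up along an axis at angle θ to the initial spin direction is cos²(θ/2); spin-down is sin²(θ/2).
θ = 72°, so P = sin²(36°) ≈ 0.345.

0.345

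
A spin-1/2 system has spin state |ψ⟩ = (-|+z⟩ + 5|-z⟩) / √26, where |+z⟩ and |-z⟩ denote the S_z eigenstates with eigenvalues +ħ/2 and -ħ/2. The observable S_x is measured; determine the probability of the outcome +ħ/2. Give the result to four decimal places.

0.3077

|+x⟩ = (|+z⟩ + |-z⟩)/√2, so ⟨+x|ψ⟩ = (4) / (√2·√26).
P = |4|² / 52 = 16/52.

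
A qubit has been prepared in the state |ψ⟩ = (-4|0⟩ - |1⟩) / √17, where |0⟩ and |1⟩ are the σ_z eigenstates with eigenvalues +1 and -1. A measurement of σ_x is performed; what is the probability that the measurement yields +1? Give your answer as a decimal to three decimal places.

0.735

|+x⟩ = (|0⟩ + |1⟩)/√2, so ⟨+x|ψ⟩ = (-5) / (√2·√17).
P = |-5|² / 34 = 25/34.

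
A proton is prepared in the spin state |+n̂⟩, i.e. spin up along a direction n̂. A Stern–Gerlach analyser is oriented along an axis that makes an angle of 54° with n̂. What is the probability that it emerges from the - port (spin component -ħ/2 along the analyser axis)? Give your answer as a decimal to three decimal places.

0.206

For spin-½, the probability of finding spin-up along an axis at angle θ to the initial spin direction is cos²(θ/2); spin-down is sin²(θ/2).
θ = 54°, so P = sin²(27°) ≈ 0.206.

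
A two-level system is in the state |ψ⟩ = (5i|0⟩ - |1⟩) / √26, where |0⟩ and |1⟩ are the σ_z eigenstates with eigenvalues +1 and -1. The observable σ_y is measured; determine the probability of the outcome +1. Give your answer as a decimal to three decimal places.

0.692

|+y⟩ = (|0⟩ + i|1⟩)/√2, so ⟨+y|ψ⟩ = (6i) / (√2·√26).
P = |6i|² / 52 = 36/52.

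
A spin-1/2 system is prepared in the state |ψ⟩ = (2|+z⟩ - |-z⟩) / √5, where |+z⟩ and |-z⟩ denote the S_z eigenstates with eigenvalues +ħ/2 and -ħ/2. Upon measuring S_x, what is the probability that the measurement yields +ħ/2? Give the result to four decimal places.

|+x⟩ = (|+z⟩ + |-z⟩)/√2, so ⟨+x|ψ⟩ = (1) / (√2·√5).
P = |1|² / 10 = 1/10.

0.1000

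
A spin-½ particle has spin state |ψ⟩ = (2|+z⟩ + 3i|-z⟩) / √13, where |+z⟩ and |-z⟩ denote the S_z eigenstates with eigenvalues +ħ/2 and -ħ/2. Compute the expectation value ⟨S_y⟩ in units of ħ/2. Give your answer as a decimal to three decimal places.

⟨σ_y⟩ = 2 Im(a* b)/(|a|²+|b|²) with a = 2, b = 3i.
a* b = 6i, so ⟨σ_y⟩ = 12/13.
⟨S_y⟩ = (ħ/2)·⟨σ_y⟩.

0.923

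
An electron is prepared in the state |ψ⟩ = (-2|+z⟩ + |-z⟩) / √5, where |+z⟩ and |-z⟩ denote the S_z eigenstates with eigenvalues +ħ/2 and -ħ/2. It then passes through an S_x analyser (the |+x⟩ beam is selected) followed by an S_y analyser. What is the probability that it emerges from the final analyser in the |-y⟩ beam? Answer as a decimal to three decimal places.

First analyser (S_x): P(|+x⟩) = |⟨+x|ψ⟩|² = 1/10.
After stage 1 the state is |+x⟩; P(|-y⟩) = |⟨-y|+x⟩|² = 1/2.
Joint probability = 1/10 × 1/2 = 0.050.

0.050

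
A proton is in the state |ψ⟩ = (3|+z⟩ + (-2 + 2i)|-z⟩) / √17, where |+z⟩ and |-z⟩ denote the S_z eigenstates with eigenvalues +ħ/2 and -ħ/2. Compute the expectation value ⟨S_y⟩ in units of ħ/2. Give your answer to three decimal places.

⟨σ_y⟩ = 2 Im(a* b)/(|a|²+|b|²) with a = 3, b = (-2 + 2i).
a* b = (-6 + 6i), so ⟨σ_y⟩ = 12/17.
⟨S_y⟩ = (ħ/2)·⟨σ_y⟩.

0.706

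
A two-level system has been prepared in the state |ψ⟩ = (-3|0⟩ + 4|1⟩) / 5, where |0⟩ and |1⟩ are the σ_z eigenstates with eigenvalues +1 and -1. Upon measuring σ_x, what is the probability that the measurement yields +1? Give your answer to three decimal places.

|+x⟩ = (|0⟩ + |1⟩)/√2, so ⟨+x|ψ⟩ = (1) / (√2·5).
P = |1|² / 50 = 1/50.

0.020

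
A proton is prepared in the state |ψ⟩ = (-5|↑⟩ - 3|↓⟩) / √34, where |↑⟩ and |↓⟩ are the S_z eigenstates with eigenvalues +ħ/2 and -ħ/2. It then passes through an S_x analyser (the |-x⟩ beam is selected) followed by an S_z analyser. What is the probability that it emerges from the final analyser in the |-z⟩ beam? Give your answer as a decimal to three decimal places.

0.029

First analyser (S_x): P(|-x⟩) = |⟨-x|ψ⟩|² = 4/68.
After stage 1 the state is |-x⟩; P(|-z⟩) = |⟨-z|-x⟩|² = 1/2.
Joint probability = 4/68 × 1/2 = 0.029.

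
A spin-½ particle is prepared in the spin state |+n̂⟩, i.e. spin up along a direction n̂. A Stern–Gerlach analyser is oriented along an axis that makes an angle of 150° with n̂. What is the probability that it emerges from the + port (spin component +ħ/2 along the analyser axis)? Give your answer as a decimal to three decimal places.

0.067

For spin-½, the probability of finding spin-up along an axis at angle θ to the initial spin direction is cos²(θ/2); spin-down is sin²(θ/2).
θ = 150°, so P = cos²(75°) ≈ 0.067.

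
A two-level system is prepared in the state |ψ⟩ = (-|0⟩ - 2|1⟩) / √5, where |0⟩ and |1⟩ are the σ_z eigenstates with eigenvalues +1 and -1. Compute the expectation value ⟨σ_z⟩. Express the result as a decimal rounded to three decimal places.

⟨σ_z⟩ = |a|² - |b|² divided by |a|²+|b|², with a, b the |0⟩, |1⟩ amplitudes.
= (1 - 4)/5 = -3/5.

-0.600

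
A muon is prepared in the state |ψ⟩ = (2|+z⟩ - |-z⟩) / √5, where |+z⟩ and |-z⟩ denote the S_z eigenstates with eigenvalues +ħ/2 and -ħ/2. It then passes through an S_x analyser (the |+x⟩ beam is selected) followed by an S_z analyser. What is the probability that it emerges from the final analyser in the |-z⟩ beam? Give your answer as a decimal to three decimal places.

First analyser (S_x): P(|+x⟩) = |⟨+x|ψ⟩|² = 1/10.
After stage 1 the state is |+x⟩; P(|-z⟩) = |⟨-z|+x⟩|² = 1/2.
Joint probability = 1/10 × 1/2 = 0.050.

0.050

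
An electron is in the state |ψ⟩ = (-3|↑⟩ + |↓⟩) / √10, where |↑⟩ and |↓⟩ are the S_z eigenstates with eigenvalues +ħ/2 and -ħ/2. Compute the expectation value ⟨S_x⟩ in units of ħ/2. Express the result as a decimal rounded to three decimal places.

-0.600

⟨σ_x⟩ = 2 Re(a* b)/(|a|²+|b|²) with a = -3, b = 1.
a* b = -3, so ⟨σ_x⟩ = -6/10.
⟨S_x⟩ = (ħ/2)·⟨σ_x⟩.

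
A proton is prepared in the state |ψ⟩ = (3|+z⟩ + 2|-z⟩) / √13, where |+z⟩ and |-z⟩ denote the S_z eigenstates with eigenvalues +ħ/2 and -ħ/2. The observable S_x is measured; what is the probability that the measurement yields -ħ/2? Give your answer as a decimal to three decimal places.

0.038

|-x⟩ = (|+z⟩ - |-z⟩)/√2, so ⟨-x|ψ⟩ = (1) / (√2·√13).
P = |1|² / 26 = 1/26.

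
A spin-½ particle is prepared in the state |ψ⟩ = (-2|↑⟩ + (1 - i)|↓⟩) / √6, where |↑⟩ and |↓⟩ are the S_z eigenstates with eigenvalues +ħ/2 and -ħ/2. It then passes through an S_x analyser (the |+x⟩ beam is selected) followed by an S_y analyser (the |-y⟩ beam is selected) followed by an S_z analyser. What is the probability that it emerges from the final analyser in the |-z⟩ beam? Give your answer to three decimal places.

0.042

First analyser (S_x): P(|+x⟩) = |⟨+x|ψ⟩|² = 2/12.
After stage 1 the state is |+x⟩; P(|-y⟩) = |⟨-y|+x⟩|² = 1/2.
After stage 2 the state is |-y⟩; P(|-z⟩) = |⟨-z|-y⟩|² = 1/2.
Joint probability = 2/12 × 1/2 × 1/2 = 0.042.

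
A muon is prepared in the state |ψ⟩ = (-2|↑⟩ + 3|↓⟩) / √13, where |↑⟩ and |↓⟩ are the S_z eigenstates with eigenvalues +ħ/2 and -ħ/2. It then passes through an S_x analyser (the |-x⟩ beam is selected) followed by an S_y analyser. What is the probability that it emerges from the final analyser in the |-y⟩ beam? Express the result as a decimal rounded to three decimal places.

0.481

First analyser (S_x): P(|-x⟩) = |⟨-x|ψ⟩|² = 25/26.
After stage 1 the state is |-x⟩; P(|-y⟩) = |⟨-y|-x⟩|² = 1/2.
Joint probability = 25/26 × 1/2 = 0.481.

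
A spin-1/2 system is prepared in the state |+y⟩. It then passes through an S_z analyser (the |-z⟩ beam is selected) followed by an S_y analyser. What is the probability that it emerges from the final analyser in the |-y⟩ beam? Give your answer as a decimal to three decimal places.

First analyser (S_z): from |+y⟩, P(|-z⟩) = 1/2.
After stage 1 the state is |-z⟩; P(|-y⟩) = |⟨-y|-z⟩|² = 1/2.
Joint probability = 1/2 × 1/2 = 0.250.

0.250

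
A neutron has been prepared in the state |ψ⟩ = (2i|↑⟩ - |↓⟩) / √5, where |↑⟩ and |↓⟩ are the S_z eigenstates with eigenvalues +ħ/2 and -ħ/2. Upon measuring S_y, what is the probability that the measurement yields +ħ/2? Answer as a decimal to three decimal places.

0.900

|+y⟩ = (|↑⟩ + i|↓⟩)/√2, so ⟨+y|ψ⟩ = (3i) / (√2·√5).
P = |3i|² / 10 = 9/10.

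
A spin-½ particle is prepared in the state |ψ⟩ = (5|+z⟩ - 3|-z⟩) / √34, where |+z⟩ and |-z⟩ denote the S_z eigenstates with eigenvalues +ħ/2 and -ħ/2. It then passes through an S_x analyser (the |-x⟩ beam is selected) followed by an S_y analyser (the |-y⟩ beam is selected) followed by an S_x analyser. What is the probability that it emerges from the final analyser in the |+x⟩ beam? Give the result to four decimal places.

0.2353

First analyser (S_x): P(|-x⟩) = |⟨-x|ψ⟩|² = 64/68.
After stage 1 the state is |-x⟩; P(|-y⟩) = |⟨-y|-x⟩|² = 1/2.
After stage 2 the state is |-y⟩; P(|+x⟩) = |⟨+x|-y⟩|² = 1/2.
Joint probability = 64/68 × 1/2 × 1/2 = 0.2353.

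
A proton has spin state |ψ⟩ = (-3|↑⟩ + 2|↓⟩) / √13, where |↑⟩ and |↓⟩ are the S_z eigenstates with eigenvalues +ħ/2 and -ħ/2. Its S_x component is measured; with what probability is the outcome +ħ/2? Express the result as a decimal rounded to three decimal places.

0.038

|+x⟩ = (|↑⟩ + |↓⟩)/√2, so ⟨+x|ψ⟩ = (-1) / (√2·√13).
P = |-1|² / 26 = 1/26.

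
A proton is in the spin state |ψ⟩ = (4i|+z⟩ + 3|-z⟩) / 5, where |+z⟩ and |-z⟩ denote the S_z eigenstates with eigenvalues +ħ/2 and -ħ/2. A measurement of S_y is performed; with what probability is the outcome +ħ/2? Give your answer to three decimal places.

|+y⟩ = (|+z⟩ + i|-z⟩)/√2, so ⟨+y|ψ⟩ = (i) / (√2·5).
P = |i|² / 50 = 1/50.

0.020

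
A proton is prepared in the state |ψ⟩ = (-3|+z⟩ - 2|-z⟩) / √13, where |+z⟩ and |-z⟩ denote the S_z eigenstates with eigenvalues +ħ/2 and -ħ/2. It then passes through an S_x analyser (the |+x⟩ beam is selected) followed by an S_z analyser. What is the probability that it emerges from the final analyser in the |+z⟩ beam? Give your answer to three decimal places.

0.481

First analyser (S_x): P(|+x⟩) = |⟨+x|ψ⟩|² = 25/26.
After stage 1 the state is |+x⟩; P(|+z⟩) = |⟨+z|+x⟩|² = 1/2.
Joint probability = 25/26 × 1/2 = 0.481.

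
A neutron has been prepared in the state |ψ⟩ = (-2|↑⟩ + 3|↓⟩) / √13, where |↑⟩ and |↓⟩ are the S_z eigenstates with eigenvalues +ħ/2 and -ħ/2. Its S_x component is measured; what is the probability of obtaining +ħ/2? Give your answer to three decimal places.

|+x⟩ = (|↑⟩ + |↓⟩)/√2, so ⟨+x|ψ⟩ = (1) / (√2·√13).
P = |1|² / 26 = 1/26.

0.038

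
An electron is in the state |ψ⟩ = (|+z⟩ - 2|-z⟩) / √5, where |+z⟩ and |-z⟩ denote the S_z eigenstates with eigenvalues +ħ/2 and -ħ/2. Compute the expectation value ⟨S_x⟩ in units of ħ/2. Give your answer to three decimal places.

⟨σ_x⟩ = 2 Re(a* b)/(|a|²+|b|²) with a = 1, b = -2.
a* b = -2, so ⟨σ_x⟩ = -4/5.
⟨S_x⟩ = (ħ/2)·⟨σ_x⟩.

-0.800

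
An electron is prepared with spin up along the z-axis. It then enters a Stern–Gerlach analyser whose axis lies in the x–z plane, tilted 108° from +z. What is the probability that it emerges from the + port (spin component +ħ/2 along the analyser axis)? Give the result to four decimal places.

For spin-½, the probability of finding spin-up along an axis at angle θ to the initial spin direction is cos²(θ/2); spin-down is sin²(θ/2).
θ = 108°, so P = cos²(54°) ≈ 0.3455.

0.3455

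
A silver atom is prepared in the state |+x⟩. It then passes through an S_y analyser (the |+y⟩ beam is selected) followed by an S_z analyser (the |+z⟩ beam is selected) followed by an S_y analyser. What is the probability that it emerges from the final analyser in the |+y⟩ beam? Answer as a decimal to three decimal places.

First analyser (S_y): from |+x⟩, P(|+y⟩) = 1/2.
After stage 1 the state is |+y⟩; P(|+z⟩) = |⟨+z|+y⟩|² = 1/2.
After stage 2 the state is |+z⟩; P(|+y⟩) = |⟨+y|+z⟩|² = 1/2.
Joint probability = 1/2 × 1/2 × 1/2 = 0.125.

0.125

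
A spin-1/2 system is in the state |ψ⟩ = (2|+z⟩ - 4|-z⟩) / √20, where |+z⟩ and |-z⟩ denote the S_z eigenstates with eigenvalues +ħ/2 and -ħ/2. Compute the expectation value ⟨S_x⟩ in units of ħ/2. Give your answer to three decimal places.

-0.800

⟨σ_x⟩ = 2 Re(a* b)/(|a|²+|b|²) with a = 2, b = -4.
a* b = -8, so ⟨σ_x⟩ = -16/20.
⟨S_x⟩ = (ħ/2)·⟨σ_x⟩.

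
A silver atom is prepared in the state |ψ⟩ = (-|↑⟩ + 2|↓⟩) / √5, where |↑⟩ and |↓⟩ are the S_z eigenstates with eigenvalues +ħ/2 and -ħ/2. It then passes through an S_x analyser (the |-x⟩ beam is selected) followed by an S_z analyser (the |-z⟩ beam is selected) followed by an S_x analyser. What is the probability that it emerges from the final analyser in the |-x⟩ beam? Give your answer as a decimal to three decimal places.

0.225

First analyser (S_x): P(|-x⟩) = |⟨-x|ψ⟩|² = 9/10.
After stage 1 the state is |-x⟩; P(|-z⟩) = |⟨-z|-x⟩|² = 1/2.
After stage 2 the state is |-z⟩; P(|-x⟩) = |⟨-x|-z⟩|² = 1/2.
Joint probability = 9/10 × 1/2 × 1/2 = 0.225.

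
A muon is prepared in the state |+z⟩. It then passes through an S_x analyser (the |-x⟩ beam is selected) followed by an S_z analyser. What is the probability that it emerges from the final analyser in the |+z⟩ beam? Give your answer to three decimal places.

0.250

First analyser (S_x): from |+z⟩, P(|-x⟩) = 1/2.
After stage 1 the state is |-x⟩; P(|+z⟩) = |⟨+z|-x⟩|² = 1/2.
Joint probability = 1/2 × 1/2 = 0.250.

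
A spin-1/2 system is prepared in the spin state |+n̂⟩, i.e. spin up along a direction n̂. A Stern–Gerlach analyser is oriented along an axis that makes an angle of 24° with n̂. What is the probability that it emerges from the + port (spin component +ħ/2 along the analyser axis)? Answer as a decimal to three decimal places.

0.957

For spin-½, the probability of finding spin-up along an axis at angle θ to the initial spin direction is cos²(θ/2); spin-down is sin²(θ/2).
θ = 24°, so P = cos²(12°) ≈ 0.957.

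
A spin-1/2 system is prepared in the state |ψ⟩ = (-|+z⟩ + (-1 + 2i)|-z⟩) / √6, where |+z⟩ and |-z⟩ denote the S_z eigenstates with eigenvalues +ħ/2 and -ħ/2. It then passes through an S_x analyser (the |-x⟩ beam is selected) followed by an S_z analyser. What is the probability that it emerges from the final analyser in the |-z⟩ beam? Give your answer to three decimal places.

0.167

First analyser (S_x): P(|-x⟩) = |⟨-x|ψ⟩|² = 4/12.
After stage 1 the state is |-x⟩; P(|-z⟩) = |⟨-z|-x⟩|² = 1/2.
Joint probability = 4/12 × 1/2 = 0.167.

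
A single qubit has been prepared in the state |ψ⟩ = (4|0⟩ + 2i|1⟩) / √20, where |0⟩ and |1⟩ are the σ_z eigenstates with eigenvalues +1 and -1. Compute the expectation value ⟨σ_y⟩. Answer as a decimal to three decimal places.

⟨σ_y⟩ = 2 Im(a* b)/(|a|²+|b|²) with a = 4, b = 2i.
a* b = 8i, so ⟨σ_y⟩ = 16/20.

0.800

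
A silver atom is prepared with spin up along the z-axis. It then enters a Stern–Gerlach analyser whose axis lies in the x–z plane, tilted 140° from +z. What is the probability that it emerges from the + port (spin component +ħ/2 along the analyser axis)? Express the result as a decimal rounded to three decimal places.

For spin-½, the probability of finding spin-up along an axis at angle θ to the initial spin direction is cos²(θ/2); spin-down is sin²(θ/2).
θ = 140°, so P = cos²(70°) ≈ 0.117.

0.117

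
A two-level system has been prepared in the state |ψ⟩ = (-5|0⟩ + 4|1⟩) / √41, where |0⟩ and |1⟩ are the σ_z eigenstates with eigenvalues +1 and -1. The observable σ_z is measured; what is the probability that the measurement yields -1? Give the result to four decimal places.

The -1 outcome corresponds to |1⟩. Its amplitude in |ψ⟩ is 4/√41.
P = |4|² / 41 = 16/41.

0.3902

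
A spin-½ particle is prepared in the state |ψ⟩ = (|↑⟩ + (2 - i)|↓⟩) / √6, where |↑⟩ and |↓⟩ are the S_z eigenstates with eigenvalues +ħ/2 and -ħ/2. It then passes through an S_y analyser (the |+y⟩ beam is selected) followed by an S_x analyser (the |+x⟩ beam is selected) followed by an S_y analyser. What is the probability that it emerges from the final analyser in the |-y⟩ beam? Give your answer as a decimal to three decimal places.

First analyser (S_y): P(|+y⟩) = |⟨+y|ψ⟩|² = 4/12.
After stage 1 the state is |+y⟩; P(|+x⟩) = |⟨+x|+y⟩|² = 1/2.
After stage 2 the state is |+x⟩; P(|-y⟩) = |⟨-y|+x⟩|² = 1/2.
Joint probability = 4/12 × 1/2 × 1/2 = 0.083.

0.083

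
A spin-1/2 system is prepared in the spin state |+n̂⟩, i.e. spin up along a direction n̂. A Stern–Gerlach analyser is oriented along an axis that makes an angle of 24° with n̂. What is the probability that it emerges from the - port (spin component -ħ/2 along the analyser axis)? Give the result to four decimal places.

0.0432

For spin-½, the probability of finding spin-up along an axis at angle θ to the initial spin direction is cos²(θ/2); spin-down is sin²(θ/2).
θ = 24°, so P = sin²(12°) ≈ 0.0432.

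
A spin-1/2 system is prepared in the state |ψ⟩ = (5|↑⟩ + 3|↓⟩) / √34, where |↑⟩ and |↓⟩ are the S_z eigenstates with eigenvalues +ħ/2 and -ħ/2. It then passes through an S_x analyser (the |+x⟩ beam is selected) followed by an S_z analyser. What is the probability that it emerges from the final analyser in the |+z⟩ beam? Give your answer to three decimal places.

0.471

First analyser (S_x): P(|+x⟩) = |⟨+x|ψ⟩|² = 64/68.
After stage 1 the state is |+x⟩; P(|+z⟩) = |⟨+z|+x⟩|² = 1/2.
Joint probability = 64/68 × 1/2 = 0.471.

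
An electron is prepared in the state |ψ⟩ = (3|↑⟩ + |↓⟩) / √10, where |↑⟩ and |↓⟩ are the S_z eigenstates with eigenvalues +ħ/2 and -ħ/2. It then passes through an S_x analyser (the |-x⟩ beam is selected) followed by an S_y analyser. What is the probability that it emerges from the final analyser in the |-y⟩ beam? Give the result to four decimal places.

0.1000

First analyser (S_x): P(|-x⟩) = |⟨-x|ψ⟩|² = 4/20.
After stage 1 the state is |-x⟩; P(|-y⟩) = |⟨-y|-x⟩|² = 1/2.
Joint probability = 4/20 × 1/2 = 0.1000.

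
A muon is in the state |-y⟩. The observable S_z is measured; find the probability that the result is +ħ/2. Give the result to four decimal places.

In the S_z basis, |-y⟩ = (|+z⟩ - i|-z⟩)/√2 and |+z⟩ = |+z⟩.
|⟨+z|-y⟩|² = 1/2.

0.5000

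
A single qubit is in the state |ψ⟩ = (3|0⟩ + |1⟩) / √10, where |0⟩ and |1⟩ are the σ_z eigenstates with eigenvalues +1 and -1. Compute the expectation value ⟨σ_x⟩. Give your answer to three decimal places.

0.600

⟨σ_x⟩ = 2 Re(a* b)/(|a|²+|b|²) with a = 3, b = 1.
a* b = 3, so ⟨σ_x⟩ = 6/10.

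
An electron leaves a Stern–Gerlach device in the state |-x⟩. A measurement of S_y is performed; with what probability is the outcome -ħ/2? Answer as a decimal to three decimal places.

In the S_z basis, |-x⟩ = (|↑⟩ - |↓⟩)/√2 and |-y⟩ = (|↑⟩ - i|↓⟩)/√2.
|⟨-y|-x⟩|² = 1/2.

0.500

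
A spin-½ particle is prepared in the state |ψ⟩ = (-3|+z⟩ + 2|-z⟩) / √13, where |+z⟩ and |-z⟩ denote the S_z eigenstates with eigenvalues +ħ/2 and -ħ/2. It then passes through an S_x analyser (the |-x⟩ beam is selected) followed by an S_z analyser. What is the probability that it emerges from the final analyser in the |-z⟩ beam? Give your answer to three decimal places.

0.481

First analyser (S_x): P(|-x⟩) = |⟨-x|ψ⟩|² = 25/26.
After stage 1 the state is |-x⟩; P(|-z⟩) = |⟨-z|-x⟩|² = 1/2.
Joint probability = 25/26 × 1/2 = 0.481.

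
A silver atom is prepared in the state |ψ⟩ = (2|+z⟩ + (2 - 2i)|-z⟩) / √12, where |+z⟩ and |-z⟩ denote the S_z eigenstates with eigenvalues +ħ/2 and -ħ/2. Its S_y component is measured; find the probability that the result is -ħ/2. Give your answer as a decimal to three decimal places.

|-y⟩ = (|+z⟩ - i|-z⟩)/√2, so ⟨-y|ψ⟩ = (4 + 2i) / (√2·√12).
P = |4 + 2i|² / 24 = 20/24.

0.833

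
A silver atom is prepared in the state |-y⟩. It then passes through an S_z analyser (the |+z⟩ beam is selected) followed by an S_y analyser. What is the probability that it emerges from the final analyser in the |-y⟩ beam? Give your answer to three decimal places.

First analyser (S_z): from |-y⟩, P(|+z⟩) = 1/2.
After stage 1 the state is |+z⟩; P(|-y⟩) = |⟨-y|+z⟩|² = 1/2.
Joint probability = 1/2 × 1/2 = 0.250.

0.250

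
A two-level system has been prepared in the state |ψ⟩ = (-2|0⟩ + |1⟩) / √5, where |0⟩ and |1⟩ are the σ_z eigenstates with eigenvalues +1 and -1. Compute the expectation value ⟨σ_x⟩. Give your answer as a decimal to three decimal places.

⟨σ_x⟩ = 2 Re(a* b)/(|a|²+|b|²) with a = -2, b = 1.
a* b = -2, so ⟨σ_x⟩ = -4/5.

-0.800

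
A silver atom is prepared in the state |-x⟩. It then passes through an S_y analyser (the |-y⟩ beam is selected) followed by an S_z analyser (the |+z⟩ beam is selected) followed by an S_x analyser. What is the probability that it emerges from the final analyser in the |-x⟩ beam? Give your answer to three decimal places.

0.125

First analyser (S_y): from |-x⟩, P(|-y⟩) = 1/2.
After stage 1 the state is |-y⟩; P(|+z⟩) = |⟨+z|-y⟩|² = 1/2.
After stage 2 the state is |+z⟩; P(|-x⟩) = |⟨-x|+z⟩|² = 1/2.
Joint probability = 1/2 × 1/2 × 1/2 = 0.125.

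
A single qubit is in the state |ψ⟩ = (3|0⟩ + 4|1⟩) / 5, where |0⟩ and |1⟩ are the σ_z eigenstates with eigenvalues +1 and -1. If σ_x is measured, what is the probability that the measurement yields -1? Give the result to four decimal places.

0.0200

|-x⟩ = (|0⟩ - |1⟩)/√2, so ⟨-x|ψ⟩ = (-1) / (√2·5).
P = |-1|² / 50 = 1/50.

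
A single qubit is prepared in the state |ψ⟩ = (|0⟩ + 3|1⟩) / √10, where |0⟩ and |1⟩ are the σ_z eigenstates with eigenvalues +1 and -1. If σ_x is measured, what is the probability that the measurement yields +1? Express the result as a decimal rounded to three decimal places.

|+x⟩ = (|0⟩ + |1⟩)/√2, so ⟨+x|ψ⟩ = (4) / (√2·√10).
P = |4|² / 20 = 16/20.

0.800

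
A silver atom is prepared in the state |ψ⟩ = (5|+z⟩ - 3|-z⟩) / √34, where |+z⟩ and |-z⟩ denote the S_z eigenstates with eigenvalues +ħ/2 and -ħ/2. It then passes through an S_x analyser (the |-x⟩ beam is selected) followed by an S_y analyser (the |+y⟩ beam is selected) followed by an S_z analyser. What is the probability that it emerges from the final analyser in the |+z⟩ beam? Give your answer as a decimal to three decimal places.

First analyser (S_x): P(|-x⟩) = |⟨-x|ψ⟩|² = 64/68.
After stage 1 the state is |-x⟩; P(|+y⟩) = |⟨+y|-x⟩|² = 1/2.
After stage 2 the state is |+y⟩; P(|+z⟩) = |⟨+z|+y⟩|² = 1/2.
Joint probability = 64/68 × 1/2 × 1/2 = 0.235.

0.235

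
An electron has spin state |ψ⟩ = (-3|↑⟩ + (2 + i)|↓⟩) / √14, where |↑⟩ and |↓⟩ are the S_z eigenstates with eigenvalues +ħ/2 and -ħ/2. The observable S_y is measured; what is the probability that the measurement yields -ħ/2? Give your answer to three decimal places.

0.714

|-y⟩ = (|↑⟩ - i|↓⟩)/√2, so ⟨-y|ψ⟩ = (-4 + 2i) / (√2·√14).
P = |-4 + 2i|² / 28 = 20/28.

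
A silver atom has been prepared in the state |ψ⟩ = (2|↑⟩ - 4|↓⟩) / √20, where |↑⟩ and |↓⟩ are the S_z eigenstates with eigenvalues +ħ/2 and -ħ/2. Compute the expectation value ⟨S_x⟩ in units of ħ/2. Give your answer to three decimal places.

-0.800

⟨σ_x⟩ = 2 Re(a* b)/(|a|²+|b|²) with a = 2, b = -4.
a* b = -8, so ⟨σ_x⟩ = -16/20.
⟨S_x⟩ = (ħ/2)·⟨σ_x⟩.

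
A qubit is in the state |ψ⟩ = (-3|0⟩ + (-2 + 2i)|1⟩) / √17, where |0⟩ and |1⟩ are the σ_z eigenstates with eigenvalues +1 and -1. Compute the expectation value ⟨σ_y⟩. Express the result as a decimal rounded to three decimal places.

⟨σ_y⟩ = 2 Im(a* b)/(|a|²+|b|²) with a = -3, b = (-2 + 2i).
a* b = (6 - 6i), so ⟨σ_y⟩ = -12/17.

-0.706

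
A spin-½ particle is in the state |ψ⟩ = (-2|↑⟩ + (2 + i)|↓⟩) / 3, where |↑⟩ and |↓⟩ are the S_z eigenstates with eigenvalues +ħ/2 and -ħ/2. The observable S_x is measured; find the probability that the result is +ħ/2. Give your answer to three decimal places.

0.056

|+x⟩ = (|↑⟩ + |↓⟩)/√2, so ⟨+x|ψ⟩ = (i) / (√2·3).
P = |i|² / 18 = 1/18.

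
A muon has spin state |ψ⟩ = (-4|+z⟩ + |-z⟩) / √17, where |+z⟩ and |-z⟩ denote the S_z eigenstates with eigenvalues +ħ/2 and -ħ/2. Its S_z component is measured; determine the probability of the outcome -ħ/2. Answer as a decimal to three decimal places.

0.059

The -ħ/2 outcome corresponds to |-z⟩. Its amplitude in |ψ⟩ is 1/√17.
P = |1|² / 17 = 1/17.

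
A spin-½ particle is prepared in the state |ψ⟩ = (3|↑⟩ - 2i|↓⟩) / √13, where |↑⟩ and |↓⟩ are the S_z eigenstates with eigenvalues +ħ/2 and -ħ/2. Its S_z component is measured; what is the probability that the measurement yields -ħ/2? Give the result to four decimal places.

0.3077

The -ħ/2 outcome corresponds to |↓⟩. Its amplitude in |ψ⟩ is -2i/√13.
P = |-2i|² / 13 = 4/13.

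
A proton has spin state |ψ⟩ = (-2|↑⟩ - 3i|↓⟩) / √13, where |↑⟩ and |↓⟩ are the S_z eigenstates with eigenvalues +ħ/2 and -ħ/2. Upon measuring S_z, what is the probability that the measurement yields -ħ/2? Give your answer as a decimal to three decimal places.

0.692

The -ħ/2 outcome corresponds to |↓⟩. Its amplitude in |ψ⟩ is -3i/√13.
P = |-3i|² / 13 = 9/13.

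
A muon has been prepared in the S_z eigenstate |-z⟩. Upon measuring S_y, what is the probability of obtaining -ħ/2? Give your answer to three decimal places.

0.500

In the S_z basis, |-z⟩ = |-z⟩ and |-y⟩ = (|+z⟩ - i|-z⟩)/√2.
|⟨-y|-z⟩|² = 1/2.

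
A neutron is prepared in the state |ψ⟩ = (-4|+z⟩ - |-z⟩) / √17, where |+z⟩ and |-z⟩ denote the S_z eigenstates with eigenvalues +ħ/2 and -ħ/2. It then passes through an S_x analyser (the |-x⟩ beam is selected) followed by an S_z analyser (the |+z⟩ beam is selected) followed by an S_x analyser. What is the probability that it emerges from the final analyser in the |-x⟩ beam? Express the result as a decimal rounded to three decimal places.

0.066

First analyser (S_x): P(|-x⟩) = |⟨-x|ψ⟩|² = 9/34.
After stage 1 the state is |-x⟩; P(|+z⟩) = |⟨+z|-x⟩|² = 1/2.
After stage 2 the state is |+z⟩; P(|-x⟩) = |⟨-x|+z⟩|² = 1/2.
Joint probability = 9/34 × 1/2 × 1/2 = 0.066.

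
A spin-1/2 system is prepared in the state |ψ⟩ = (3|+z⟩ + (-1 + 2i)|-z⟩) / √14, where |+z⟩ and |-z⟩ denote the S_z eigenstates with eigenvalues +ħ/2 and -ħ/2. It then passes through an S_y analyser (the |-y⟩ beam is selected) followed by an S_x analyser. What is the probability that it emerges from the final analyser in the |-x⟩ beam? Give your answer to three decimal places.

First analyser (S_y): P(|-y⟩) = |⟨-y|ψ⟩|² = 2/28.
After stage 1 the state is |-y⟩; P(|-x⟩) = |⟨-x|-y⟩|² = 1/2.
Joint probability = 2/28 × 1/2 = 0.036.

0.036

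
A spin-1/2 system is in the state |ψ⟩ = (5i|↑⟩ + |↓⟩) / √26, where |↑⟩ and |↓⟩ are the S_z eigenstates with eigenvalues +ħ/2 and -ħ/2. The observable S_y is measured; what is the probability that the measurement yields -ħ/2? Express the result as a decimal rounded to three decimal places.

|-y⟩ = (|↑⟩ - i|↓⟩)/√2, so ⟨-y|ψ⟩ = (6i) / (√2·√26).
P = |6i|² / 52 = 36/52.

0.692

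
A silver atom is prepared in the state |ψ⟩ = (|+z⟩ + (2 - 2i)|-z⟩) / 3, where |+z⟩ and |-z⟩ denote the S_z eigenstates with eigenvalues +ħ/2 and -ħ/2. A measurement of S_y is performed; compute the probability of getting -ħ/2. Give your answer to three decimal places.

0.722

|-y⟩ = (|+z⟩ - i|-z⟩)/√2, so ⟨-y|ψ⟩ = (3 + 2i) / (√2·3).
P = |3 + 2i|² / 18 = 13/18.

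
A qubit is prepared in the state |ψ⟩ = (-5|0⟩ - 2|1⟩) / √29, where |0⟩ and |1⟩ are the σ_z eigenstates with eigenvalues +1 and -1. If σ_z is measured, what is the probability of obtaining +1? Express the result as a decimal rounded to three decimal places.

The +1 outcome corresponds to |0⟩. Its amplitude in |ψ⟩ is -5/√29.
P = |-5|² / 29 = 25/29.

0.862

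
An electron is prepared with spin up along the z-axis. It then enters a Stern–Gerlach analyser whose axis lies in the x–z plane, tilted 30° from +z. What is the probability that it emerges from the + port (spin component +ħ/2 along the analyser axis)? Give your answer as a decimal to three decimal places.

For spin-½, the probability of finding spin-up along an axis at angle θ to the initial spin direction is cos²(θ/2); spin-down is sin²(θ/2).
θ = 30°, so P = cos²(15°) ≈ 0.933.

0.933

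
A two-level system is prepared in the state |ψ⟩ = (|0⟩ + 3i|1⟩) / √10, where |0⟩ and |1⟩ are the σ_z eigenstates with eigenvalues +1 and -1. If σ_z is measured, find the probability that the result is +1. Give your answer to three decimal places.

The +1 outcome corresponds to |0⟩. Its amplitude in |ψ⟩ is 1/√10.
P = |1|² / 10 = 1/10.

0.100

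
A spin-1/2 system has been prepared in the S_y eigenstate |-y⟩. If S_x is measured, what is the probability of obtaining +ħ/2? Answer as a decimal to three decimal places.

0.500

In the S_z basis, |-y⟩ = (|+z⟩ - i|-z⟩)/√2 and |+x⟩ = (|+z⟩ + |-z⟩)/√2.
|⟨+x|-y⟩|² = 1/2.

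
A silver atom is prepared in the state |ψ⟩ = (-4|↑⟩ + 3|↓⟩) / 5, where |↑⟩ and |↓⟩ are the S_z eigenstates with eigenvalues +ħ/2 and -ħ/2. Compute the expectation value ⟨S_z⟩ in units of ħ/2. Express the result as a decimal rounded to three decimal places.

0.280

⟨σ_z⟩ = |a|² - |b|² divided by |a|²+|b|², with a, b the |↑⟩, |↓⟩ amplitudes.
= (16 - 9)/25 = 7/25.
⟨S_z⟩ = (ħ/2)·⟨σ_z⟩.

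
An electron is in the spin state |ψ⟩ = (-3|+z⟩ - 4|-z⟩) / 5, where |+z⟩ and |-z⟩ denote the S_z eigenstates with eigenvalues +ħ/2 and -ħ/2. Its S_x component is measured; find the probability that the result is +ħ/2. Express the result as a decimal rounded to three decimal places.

|+x⟩ = (|+z⟩ + |-z⟩)/√2, so ⟨+x|ψ⟩ = (-7) / (√2·5).
P = |-7|² / 50 = 49/50.

0.980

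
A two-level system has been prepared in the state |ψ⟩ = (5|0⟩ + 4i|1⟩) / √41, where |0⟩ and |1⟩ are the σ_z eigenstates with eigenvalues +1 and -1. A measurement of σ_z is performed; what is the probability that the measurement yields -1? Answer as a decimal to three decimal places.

0.390

The -1 outcome corresponds to |1⟩. Its amplitude in |ψ⟩ is 4i/√41.
P = |4i|² / 41 = 16/41.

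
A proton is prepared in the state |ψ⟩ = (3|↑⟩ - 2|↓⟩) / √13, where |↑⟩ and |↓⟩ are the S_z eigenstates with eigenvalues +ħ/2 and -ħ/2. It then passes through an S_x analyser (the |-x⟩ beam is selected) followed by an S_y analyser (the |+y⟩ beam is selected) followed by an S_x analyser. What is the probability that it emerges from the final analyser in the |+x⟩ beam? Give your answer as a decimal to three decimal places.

0.240

First analyser (S_x): P(|-x⟩) = |⟨-x|ψ⟩|² = 25/26.
After stage 1 the state is |-x⟩; P(|+y⟩) = |⟨+y|-x⟩|² = 1/2.
After stage 2 the state is |+y⟩; P(|+x⟩) = |⟨+x|+y⟩|² = 1/2.
Joint probability = 25/26 × 1/2 × 1/2 = 0.240.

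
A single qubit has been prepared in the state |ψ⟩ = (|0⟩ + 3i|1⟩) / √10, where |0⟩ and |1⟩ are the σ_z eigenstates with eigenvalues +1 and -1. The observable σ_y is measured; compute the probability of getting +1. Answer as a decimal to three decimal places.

0.800

|+y⟩ = (|0⟩ + i|1⟩)/√2, so ⟨+y|ψ⟩ = (4) / (√2·√10).
P = |4|² / 20 = 16/20.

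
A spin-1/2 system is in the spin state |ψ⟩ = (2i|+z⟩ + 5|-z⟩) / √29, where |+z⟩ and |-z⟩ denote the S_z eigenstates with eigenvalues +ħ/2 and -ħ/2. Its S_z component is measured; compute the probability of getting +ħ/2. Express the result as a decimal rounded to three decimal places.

0.138

The +ħ/2 outcome corresponds to |+z⟩. Its amplitude in |ψ⟩ is 2i/√29.
P = |2i|² / 29 = 4/29.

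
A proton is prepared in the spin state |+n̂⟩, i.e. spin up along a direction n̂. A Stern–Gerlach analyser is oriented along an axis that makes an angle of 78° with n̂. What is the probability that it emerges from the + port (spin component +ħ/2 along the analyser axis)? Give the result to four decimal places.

For spin-½, the probability of finding spin-up along an axis at angle θ to the initial spin direction is cos²(θ/2); spin-down is sin²(θ/2).
θ = 78°, so P = cos²(39°) ≈ 0.6040.

0.6040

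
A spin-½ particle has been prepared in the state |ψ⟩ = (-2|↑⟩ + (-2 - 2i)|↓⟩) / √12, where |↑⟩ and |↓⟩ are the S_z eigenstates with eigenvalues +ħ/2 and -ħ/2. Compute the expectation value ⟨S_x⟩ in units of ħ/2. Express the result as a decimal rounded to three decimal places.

0.667

⟨σ_x⟩ = 2 Re(a* b)/(|a|²+|b|²) with a = -2, b = (-2 - 2i).
a* b = (4 + 4i), so ⟨σ_x⟩ = 8/12.
⟨S_x⟩ = (ħ/2)·⟨σ_x⟩.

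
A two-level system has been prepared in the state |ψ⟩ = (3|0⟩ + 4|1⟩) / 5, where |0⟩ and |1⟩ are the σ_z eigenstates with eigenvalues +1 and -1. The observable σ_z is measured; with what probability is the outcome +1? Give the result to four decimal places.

The +1 outcome corresponds to |0⟩. Its amplitude in |ψ⟩ is 3/5.
P = |3|² / 25 = 9/25.

0.3600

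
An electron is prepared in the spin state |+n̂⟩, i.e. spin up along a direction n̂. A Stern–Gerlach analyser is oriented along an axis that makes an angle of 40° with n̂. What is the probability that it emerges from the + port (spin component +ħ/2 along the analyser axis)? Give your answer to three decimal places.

0.883

For spin-½, the probability of finding spin-up along an axis at angle θ to the initial spin direction is cos²(θ/2); spin-down is sin²(θ/2).
θ = 40°, so P = cos²(20°) ≈ 0.883.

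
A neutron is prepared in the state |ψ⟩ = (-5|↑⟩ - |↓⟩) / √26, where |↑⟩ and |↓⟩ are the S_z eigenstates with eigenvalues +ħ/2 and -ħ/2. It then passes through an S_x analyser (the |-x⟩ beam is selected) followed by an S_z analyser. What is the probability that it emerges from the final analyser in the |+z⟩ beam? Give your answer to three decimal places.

0.154

First analyser (S_x): P(|-x⟩) = |⟨-x|ψ⟩|² = 16/52.
After stage 1 the state is |-x⟩; P(|+z⟩) = |⟨+z|-x⟩|² = 1/2.
Joint probability = 16/52 × 1/2 = 0.154.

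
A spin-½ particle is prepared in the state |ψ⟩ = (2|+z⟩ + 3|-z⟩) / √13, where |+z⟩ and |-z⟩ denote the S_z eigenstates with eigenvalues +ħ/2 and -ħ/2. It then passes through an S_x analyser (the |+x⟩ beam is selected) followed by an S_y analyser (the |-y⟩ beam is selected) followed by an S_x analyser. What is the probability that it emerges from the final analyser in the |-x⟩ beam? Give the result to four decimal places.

0.2404

First analyser (S_x): P(|+x⟩) = |⟨+x|ψ⟩|² = 25/26.
After stage 1 the state is |+x⟩; P(|-y⟩) = |⟨-y|+x⟩|² = 1/2.
After stage 2 the state is |-y⟩; P(|-x⟩) = |⟨-x|-y⟩|² = 1/2.
Joint probability = 25/26 × 1/2 × 1/2 = 0.2404.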